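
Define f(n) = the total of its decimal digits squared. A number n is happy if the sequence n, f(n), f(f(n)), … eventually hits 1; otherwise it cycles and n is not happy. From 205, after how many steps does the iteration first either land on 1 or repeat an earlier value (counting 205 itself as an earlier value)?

11

205 → 2² + 0² + 5² = 4 + 0 + 25 = 29
29 → 2² + 9² = 4 + 81 = 85
85 → 8² + 5² = 64 + 25 = 89
89 → 8² + 9² = 64 + 81 = 145
145 → 1² + 4² + 5² = 1 + 16 + 25 = 42
42 → 4² + 2² = 16 + 4 = 20
20 → 2² + 0² = 4 + 0 = 4
4 → 4² = 16
16 → 1² + 6² = 1 + 36 = 37
37 → 3² + 7² = 9 + 49 = 58
58 → 5² + 8² = 25 + 64 = 89  — 89 repeats.
That took 11 steps.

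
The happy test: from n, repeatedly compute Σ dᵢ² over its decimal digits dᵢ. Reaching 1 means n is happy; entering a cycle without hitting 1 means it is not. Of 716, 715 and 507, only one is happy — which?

716

716: 716 → 86 → 100 → 1  — reaches 1 (happy)
715: 715 → 75 → 74 → 65 → 61 → 37 → 58 → 89 → 145 → 42 → 20 → 4 → 16 → 37  — repeats 37 (not happy)
507: 507 → 74 → 65 → 61 → 37 → 58 → 89 → 145 → 42 → 20 → 4 → 16 → 37  — repeats 37 (not happy)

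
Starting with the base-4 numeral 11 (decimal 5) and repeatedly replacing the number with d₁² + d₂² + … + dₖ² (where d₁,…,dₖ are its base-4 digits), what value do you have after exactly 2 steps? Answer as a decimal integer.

4

5 = (1,1)_4 → 1² + 1² = 2
2 = (2)_4 → 2² = 4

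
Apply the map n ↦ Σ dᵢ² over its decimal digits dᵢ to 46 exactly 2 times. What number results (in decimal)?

46 → 4² + 6² = 16 + 36 = 52
52 → 5² + 2² = 25 + 4 = 29

29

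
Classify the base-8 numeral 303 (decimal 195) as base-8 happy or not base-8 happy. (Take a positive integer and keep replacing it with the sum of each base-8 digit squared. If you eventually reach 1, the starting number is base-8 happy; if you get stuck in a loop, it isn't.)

195 = (3,0,3)_8 → 18
18 = (2,2)_8 → 8
8 = (1,0)_8 → 1  — reached 1.

base-8 happy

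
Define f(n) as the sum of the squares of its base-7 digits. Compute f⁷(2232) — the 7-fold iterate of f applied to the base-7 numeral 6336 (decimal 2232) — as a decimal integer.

10

2232 = (6,3,3,6)_7 → 6² + 3² + 3² + 6² = 36 + 9 + 9 + 36 = 90
90 = (1,5,6)_7 → 1² + 5² + 6² = 1 + 25 + 36 = 62
62 = (1,1,6)_7 → 1² + 1² + 6² = 1 + 1 + 36 = 38
38 = (5,3)_7 → 5² + 3² = 25 + 9 = 34
34 = (4,6)_7 → 4² + 6² = 16 + 36 = 52
52 = (1,0,3)_7 → 1² + 0² + 3² = 1 + 0 + 9 = 10
10 = (1,3)_7 → 1² + 3² = 1 + 9 = 10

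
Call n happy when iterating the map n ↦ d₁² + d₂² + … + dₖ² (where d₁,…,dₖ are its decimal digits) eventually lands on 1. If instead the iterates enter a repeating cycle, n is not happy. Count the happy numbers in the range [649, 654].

2

649: 649 → 133 → 19 → 82 → 68 → 100 → 1  — happy
650: 650 → 61 → 37 → 58 → 89 → 145 → 42 → 20 → 4 → 16 → 37  — not happy
651: 651 → 62 → 40 → 16 → 37 → 58 → 89 → 145 → 42 → 20 → 4 → 16  — not happy
652: 652 → 65 → 61 → 37 → 58 → 89 → 145 → 42 → 20 → 4 → 16 → 37  — not happy
653: 653 → 70 → 49 → 97 → 130 → 10 → 1  — happy
654: 654 → 77 → 98 → 145 → 42 → 20 → 4 → 16 → 37 → 58 → 89 → 145  — not happy
happy: 649, 653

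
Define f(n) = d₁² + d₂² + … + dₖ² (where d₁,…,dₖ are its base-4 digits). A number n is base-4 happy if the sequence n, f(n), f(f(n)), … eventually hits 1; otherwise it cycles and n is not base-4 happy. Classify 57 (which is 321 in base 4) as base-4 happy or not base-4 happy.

base-4 happy

57 = (3,2,1)_4 → 3² + 2² + 1² = 14
14 = (3,2)_4 → 3² + 2² = 13
13 = (3,1)_4 → 3² + 1² = 10
10 = (2,2)_4 → 2² + 2² = 8
8 = (2,0)_4 → 2² + 0² = 4
4 = (1,0)_4 → 1² + 0² = 1  — reached 1.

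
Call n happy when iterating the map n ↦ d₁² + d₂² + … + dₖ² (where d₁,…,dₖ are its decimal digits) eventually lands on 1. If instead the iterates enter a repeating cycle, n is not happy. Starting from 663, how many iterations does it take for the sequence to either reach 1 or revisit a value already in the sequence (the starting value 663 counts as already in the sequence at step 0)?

663 → 81
81 → 65
65 → 61
61 → 37
37 → 58
58 → 89
89 → 145
145 → 42
42 → 20
20 → 4
4 → 16
16 → 37  — 37 repeats.
That took 12 steps.

12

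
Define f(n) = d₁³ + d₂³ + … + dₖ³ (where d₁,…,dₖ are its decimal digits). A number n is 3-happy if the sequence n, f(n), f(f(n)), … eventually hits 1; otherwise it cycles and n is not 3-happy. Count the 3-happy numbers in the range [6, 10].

6: 6 → 216 → 225 → 141 → 66 → 432 → 99 → 1458 → 702 → 351 → 153 → 153  (repeats 153)
7: 7 → 343 → 118 → 514 → 190 → 730 → 370 → 370  (repeats 370)
8: 8 → 512 → 134 → 92 → 737 → 713 → 371 → 371  (repeats 371)
9: 9 → 729 → 1080 → 513 → 153 → 153  (repeats 153)
10: 10 → 1  (reaches 1)
3-happy: 10

1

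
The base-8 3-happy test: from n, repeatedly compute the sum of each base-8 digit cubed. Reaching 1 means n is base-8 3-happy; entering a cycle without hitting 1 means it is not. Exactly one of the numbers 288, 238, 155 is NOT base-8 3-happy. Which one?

155

288: 288 → 128 → 8 → 1  — reaches 1 (base-8 3-happy)
238: 238 → 368 → 341 → 258 → 72 → 2 → 8 → 1  — reaches 1 (base-8 3-happy)
155: 155 → 62 → 559 → 469 → 476 → 434 → 440 → 559  — repeats 559 (not base-8 3-happy)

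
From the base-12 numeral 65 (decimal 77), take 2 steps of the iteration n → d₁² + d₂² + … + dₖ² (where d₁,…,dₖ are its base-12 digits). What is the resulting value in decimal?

26

77 = (6,5)_12 → 6² + 5² = 61
61 = (5,1)_12 → 5² + 1² = 26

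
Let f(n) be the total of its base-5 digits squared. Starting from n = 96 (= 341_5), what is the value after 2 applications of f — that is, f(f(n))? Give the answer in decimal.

96 = (3,4,1)_5 → 3² + 4² + 1² = 26
26 = (1,0,1)_5 → 1² + 0² + 1² = 2

2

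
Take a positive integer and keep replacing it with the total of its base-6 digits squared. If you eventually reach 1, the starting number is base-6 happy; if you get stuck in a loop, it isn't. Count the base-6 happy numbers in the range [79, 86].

79: 79 → 6 → 1  (reaches 1)
80: 80 → 9 → 10 → 17 → 29 → 41 → 26 → 20 → 13 → 5 → 25 → 17  (repeats 17)
81: 81 → 14 → 8 → 5 → 25 → 17 → 29 → 41 → 26 → 20 → 13 → 5  (repeats 5)
82: 82 → 21 → 18 → 9 → 10 → 17 → 29 → 41 → 26 → 20 → 13 → 5 → 25 → 17  (repeats 17)
83: 83 → 30 → 25 → 17 → 29 → 41 → 26 → 20 → 13 → 5 → 25  (repeats 25)
84: 84 → 8 → 5 → 25 → 17 → 29 → 41 → 26 → 20 → 13 → 5  (repeats 5)
85: 85 → 9 → 10 → 17 → 29 → 41 → 26 → 20 → 13 → 5 → 25 → 17  (repeats 17)
86: 86 → 12 → 4 → 16 → 20 → 13 → 5 → 25 → 17 → 29 → 41 → 26 → 20  (repeats 20)
base-6 happy: 79

1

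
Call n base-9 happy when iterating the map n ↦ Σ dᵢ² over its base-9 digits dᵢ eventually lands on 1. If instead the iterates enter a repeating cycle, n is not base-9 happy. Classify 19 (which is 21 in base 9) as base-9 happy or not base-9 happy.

19 = (2,1)_9 → 5
5 = (5)_9 → 25
25 = (2,7)_9 → 53
53 = (5,8)_9 → 89
89 = (1,0,8)_9 → 65
65 = (7,2)_9 → 53  — 53 already seen; the sequence cycles without reaching 1.

not base-9 happy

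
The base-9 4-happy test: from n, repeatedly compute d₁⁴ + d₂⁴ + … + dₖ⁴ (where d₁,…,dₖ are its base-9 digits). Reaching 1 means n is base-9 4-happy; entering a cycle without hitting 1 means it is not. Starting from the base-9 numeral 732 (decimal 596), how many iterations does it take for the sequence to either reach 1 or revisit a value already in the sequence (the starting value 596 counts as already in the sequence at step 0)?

13

596 = (7,3,2)_9 → 2498
2498 = (3,3,7,5)_9 → 3188
3188 = (4,3,3,2)_9 → 434
434 = (5,3,2)_9 → 722
722 = (8,8,2)_9 → 8208
8208 = (1,2,2,3,0)_9 → 114
114 = (1,3,6)_9 → 1378
1378 = (1,8,0,1)_9 → 4098
4098 = (5,5,5,3)_9 → 1956
1956 = (2,6,1,3)_9 → 1394
1394 = (1,8,1,8)_9 → 8194
8194 = (1,2,2,1,4)_9 → 290
290 = (3,5,2)_9 → 722  — 722 repeats.
That took 13 steps.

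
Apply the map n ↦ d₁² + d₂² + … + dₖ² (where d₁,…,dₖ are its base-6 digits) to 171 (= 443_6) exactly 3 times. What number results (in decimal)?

20

171 = (4,4,3)_6 → 4² + 4² + 3² = 41
41 = (1,0,5)_6 → 1² + 0² + 5² = 26
26 = (4,2)_6 → 4² + 2² = 20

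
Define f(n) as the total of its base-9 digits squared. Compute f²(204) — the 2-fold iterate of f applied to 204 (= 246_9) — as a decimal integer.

40

204 = (2,4,6)_9 → 2² + 4² + 6² = 56
56 = (6,2)_9 → 6² + 2² = 40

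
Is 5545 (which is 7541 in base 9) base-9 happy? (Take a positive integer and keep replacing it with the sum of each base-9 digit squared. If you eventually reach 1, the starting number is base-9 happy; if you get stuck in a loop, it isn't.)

base-9 happy

5545 = (7,5,4,1)_9 → 7² + 5² + 4² + 1² = 91
91 = (1,1,1)_9 → 1² + 1² + 1² = 3
3 = (3)_9 → 3² = 9
9 = (1,0)_9 → 1² + 0² = 1  — reached 1.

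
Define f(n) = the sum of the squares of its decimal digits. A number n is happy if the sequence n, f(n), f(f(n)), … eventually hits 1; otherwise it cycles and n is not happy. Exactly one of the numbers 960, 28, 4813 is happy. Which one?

28

960: 960 → 117 → 51 → 26 → 40 → 16 → 37 → 58 → 89 → 145 → 42 → 20 → 4 → 16  — repeats 16 (not happy)
28: 28 → 68 → 100 → 1  — reaches 1 (happy)
4813: 4813 → 90 → 81 → 65 → 61 → 37 → 58 → 89 → 145 → 42 → 20 → 4 → 16 → 37  — repeats 37 (not happy)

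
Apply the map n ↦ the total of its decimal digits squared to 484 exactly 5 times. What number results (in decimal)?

40

484 → 4² + 8² + 4² = 96
96 → 9² + 6² = 117
117 → 1² + 1² + 7² = 51
51 → 5² + 1² = 26
26 → 2² + 6² = 40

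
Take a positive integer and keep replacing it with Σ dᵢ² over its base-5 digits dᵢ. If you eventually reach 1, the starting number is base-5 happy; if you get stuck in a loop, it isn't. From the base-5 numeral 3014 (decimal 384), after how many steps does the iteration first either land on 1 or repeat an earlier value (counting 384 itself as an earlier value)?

384 = (3,0,1,4)_5 → 3² + 0² + 1² + 4² = 9 + 0 + 1 + 16 = 26
26 = (1,0,1)_5 → 1² + 0² + 1² = 1 + 0 + 1 = 2
2 = (2)_5 → 2² = 4
4 = (4)_5 → 4² = 16
16 = (3,1)_5 → 3² + 1² = 9 + 1 = 10
10 = (2,0)_5 → 2² + 0² = 4 + 0 = 4  — 4 repeats.
That took 6 steps.

6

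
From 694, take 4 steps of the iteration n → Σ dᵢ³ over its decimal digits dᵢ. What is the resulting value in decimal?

370

694 → 6³ + 9³ + 4³ = 1009
1009 → 1³ + 0³ + 0³ + 9³ = 730
730 → 7³ + 3³ + 0³ = 370
370 → 3³ + 7³ + 0³ = 370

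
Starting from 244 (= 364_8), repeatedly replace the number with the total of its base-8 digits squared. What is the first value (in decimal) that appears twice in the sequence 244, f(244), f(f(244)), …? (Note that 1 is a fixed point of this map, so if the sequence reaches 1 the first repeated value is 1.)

244 = (3,6,4)_8 → 3² + 6² + 4² = 9 + 36 + 16 = 61
61 = (7,5)_8 → 7² + 5² = 49 + 25 = 74
74 = (1,1,2)_8 → 1² + 1² + 2² = 1 + 1 + 4 = 6
6 = (6)_8 → 6² = 36
36 = (4,4)_8 → 4² + 4² = 16 + 16 = 32
32 = (4,0)_8 → 4² + 0² = 16 + 0 = 16
16 = (2,0)_8 → 2² + 0² = 4 + 0 = 4
4 = (4)_8 → 4² = 16  — 16 already appeared earlier.

16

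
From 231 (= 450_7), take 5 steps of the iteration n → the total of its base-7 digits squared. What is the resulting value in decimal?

231 = (4,5,0)_7 → 4² + 5² + 0² = 41
41 = (5,6)_7 → 5² + 6² = 61
61 = (1,1,5)_7 → 1² + 1² + 5² = 27
27 = (3,6)_7 → 3² + 6² = 45
45 = (6,3)_7 → 6² + 3² = 45

45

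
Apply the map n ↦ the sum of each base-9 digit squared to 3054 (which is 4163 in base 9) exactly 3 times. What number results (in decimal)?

3054 = (4,1,6,3)_9 → 62
62 = (6,8)_9 → 100
100 = (1,2,1)_9 → 6

6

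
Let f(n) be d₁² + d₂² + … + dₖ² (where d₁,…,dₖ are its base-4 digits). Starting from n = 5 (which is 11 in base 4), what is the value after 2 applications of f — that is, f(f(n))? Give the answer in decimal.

5 = (1,1)_4 → 1² + 1² = 2
2 = (2)_4 → 2² = 4

4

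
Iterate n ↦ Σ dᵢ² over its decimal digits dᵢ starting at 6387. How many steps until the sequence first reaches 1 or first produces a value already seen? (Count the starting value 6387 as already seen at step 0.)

14

6387 → 6² + 3² + 8² + 7² = 36 + 9 + 64 + 49 = 158
158 → 1² + 5² + 8² = 1 + 25 + 64 = 90
90 → 9² + 0² = 81 + 0 = 81
81 → 8² + 1² = 64 + 1 = 65
65 → 6² + 5² = 36 + 25 = 61
61 → 6² + 1² = 36 + 1 = 37
37 → 3² + 7² = 9 + 49 = 58
58 → 5² + 8² = 25 + 64 = 89
89 → 8² + 9² = 64 + 81 = 145
145 → 1² + 4² + 5² = 1 + 16 + 25 = 42
42 → 4² + 2² = 16 + 4 = 20
20 → 2² + 0² = 4 + 0 = 4
4 → 4² = 16
16 → 1² + 6² = 1 + 36 = 37  — 37 repeats.
That took 14 steps.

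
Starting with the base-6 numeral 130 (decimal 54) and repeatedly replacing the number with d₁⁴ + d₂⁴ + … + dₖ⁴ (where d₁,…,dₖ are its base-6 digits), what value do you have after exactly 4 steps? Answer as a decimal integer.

54 = (1,3,0)_6 → 1⁴ + 3⁴ + 0⁴ = 1 + 81 + 0 = 82
82 = (2,1,4)_6 → 2⁴ + 1⁴ + 4⁴ = 16 + 1 + 256 = 273
273 = (1,1,3,3)_6 → 1⁴ + 1⁴ + 3⁴ + 3⁴ = 1 + 1 + 81 + 81 = 164
164 = (4,3,2)_6 → 4⁴ + 3⁴ + 2⁴ = 256 + 81 + 16 = 353

353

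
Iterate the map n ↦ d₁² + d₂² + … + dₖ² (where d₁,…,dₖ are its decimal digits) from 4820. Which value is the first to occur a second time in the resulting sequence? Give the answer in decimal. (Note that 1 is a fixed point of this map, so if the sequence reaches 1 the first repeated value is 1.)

4820 → 4² + 8² + 2² + 0² = 84
84 → 8² + 4² = 80
80 → 8² + 0² = 64
64 → 6² + 4² = 52
52 → 5² + 2² = 29
29 → 2² + 9² = 85
85 → 8² + 5² = 89
89 → 8² + 9² = 145
145 → 1² + 4² + 5² = 42
42 → 4² + 2² = 20
20 → 2² + 0² = 4
4 → 4² = 16
16 → 1² + 6² = 37
37 → 3² + 7² = 58
58 → 5² + 8² = 89  — 89 already appeared earlier.

89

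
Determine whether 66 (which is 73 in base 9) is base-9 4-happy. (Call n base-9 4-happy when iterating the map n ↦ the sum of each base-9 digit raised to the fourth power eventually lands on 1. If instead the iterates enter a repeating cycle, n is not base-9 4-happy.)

not base-9 4-happy

66 = (7,3)_9 → 7⁴ + 3⁴ = 2401 + 81 = 2482
2482 = (3,3,5,7)_9 → 3⁴ + 3⁴ + 5⁴ + 7⁴ = 81 + 81 + 625 + 2401 = 3188
3188 = (4,3,3,2)_9 → 4⁴ + 3⁴ + 3⁴ + 2⁴ = 256 + 81 + 81 + 16 = 434
434 = (5,3,2)_9 → 5⁴ + 3⁴ + 2⁴ = 625 + 81 + 16 = 722
722 = (8,8,2)_9 → 8⁴ + 8⁴ + 2⁴ = 4096 + 4096 + 16 = 8208
8208 = (1,2,2,3,0)_9 → 1⁴ + 2⁴ + 2⁴ + 3⁴ + 0⁴ = 1 + 16 + 16 + 81 + 0 = 114
114 = (1,3,6)_9 → 1⁴ + 3⁴ + 6⁴ = 1 + 81 + 1296 = 1378
1378 = (1,8,0,1)_9 → 1⁴ + 8⁴ + 0⁴ + 1⁴ = 1 + 4096 + 0 + 1 = 4098
4098 = (5,5,5,3)_9 → 5⁴ + 5⁴ + 5⁴ + 3⁴ = 625 + 625 + 625 + 81 = 1956
1956 = (2,6,1,3)_9 → 2⁴ + 6⁴ + 1⁴ + 3⁴ = 16 + 1296 + 1 + 81 = 1394
1394 = (1,8,1,8)_9 → 1⁴ + 8⁴ + 1⁴ + 8⁴ = 1 + 4096 + 1 + 4096 = 8194
8194 = (1,2,2,1,4)_9 → 1⁴ + 2⁴ + 2⁴ + 1⁴ + 4⁴ = 1 + 16 + 16 + 1 + 256 = 290
290 = (3,5,2)_9 → 3⁴ + 5⁴ + 2⁴ = 81 + 625 + 16 = 722  — 722 already seen; the sequence cycles without reaching 1.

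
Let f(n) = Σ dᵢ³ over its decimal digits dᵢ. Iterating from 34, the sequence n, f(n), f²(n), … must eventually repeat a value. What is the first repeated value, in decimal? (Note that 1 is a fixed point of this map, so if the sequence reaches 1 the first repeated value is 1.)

370

34 → 3³ + 4³ = 91
91 → 9³ + 1³ = 730
730 → 7³ + 3³ + 0³ = 370
370 → 3³ + 7³ + 0³ = 370  — 370 already appeared earlier.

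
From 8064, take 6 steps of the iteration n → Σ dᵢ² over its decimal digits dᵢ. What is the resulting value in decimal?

8064 → 8² + 0² + 6² + 4² = 64 + 0 + 36 + 16 = 116
116 → 1² + 1² + 6² = 1 + 1 + 36 = 38
38 → 3² + 8² = 9 + 64 = 73
73 → 7² + 3² = 49 + 9 = 58
58 → 5² + 8² = 25 + 64 = 89
89 → 8² + 9² = 64 + 81 = 145

145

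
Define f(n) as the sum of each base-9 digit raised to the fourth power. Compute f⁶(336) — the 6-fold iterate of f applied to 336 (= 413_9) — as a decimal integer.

336 = (4,1,3)_9 → 338
338 = (4,1,5)_9 → 882
882 = (1,1,8,0)_9 → 4098
4098 = (5,5,5,3)_9 → 1956
1956 = (2,6,1,3)_9 → 1394
1394 = (1,8,1,8)_9 → 8194

8194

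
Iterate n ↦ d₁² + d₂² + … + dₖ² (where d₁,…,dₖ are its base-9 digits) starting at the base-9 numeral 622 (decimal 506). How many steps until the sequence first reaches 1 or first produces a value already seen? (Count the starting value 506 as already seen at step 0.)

9

506 = (6,2,2)_9 → 6² + 2² + 2² = 36 + 4 + 4 = 44
44 = (4,8)_9 → 4² + 8² = 16 + 64 = 80
80 = (8,8)_9 → 8² + 8² = 64 + 64 = 128
128 = (1,5,2)_9 → 1² + 5² + 2² = 1 + 25 + 4 = 30
30 = (3,3)_9 → 3² + 3² = 9 + 9 = 18
18 = (2,0)_9 → 2² + 0² = 4 + 0 = 4
4 = (4)_9 → 4² = 16
16 = (1,7)_9 → 1² + 7² = 1 + 49 = 50
50 = (5,5)_9 → 5² + 5² = 25 + 25 = 50  — 50 repeats.
That took 9 steps.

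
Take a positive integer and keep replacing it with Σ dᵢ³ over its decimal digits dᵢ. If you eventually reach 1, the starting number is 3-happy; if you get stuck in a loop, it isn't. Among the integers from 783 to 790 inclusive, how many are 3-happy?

1

783: 783 → 882 → 1032 → 36 → 243 → 99 → 1458 → 702 → 351 → 153 → 153  (repeats 153)
784: 784 → 919 → 1459 → 919  (repeats 919)
785: 785 → 980 → 1241 → 74 → 407 → 407  (repeats 407)
786: 786 → 1071 → 345 → 216 → 225 → 141 → 66 → 432 → 99 → 1458 → 702 → 351 → 153 → 153  (repeats 153)
787: 787 → 1198 → 1243 → 100 → 1  (reaches 1)
788: 788 → 1367 → 587 → 980 → 1241 → 74 → 407 → 407  (repeats 407)
789: 789 → 1584 → 702 → 351 → 153 → 153  (repeats 153)
790: 790 → 1072 → 352 → 160 → 217 → 352  (repeats 352)
3-happy: 787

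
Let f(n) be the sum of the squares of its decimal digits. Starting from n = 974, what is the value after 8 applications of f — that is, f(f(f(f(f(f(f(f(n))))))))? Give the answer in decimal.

145

974 → 146
146 → 53
53 → 34
34 → 25
25 → 29
29 → 85
85 → 89
89 → 145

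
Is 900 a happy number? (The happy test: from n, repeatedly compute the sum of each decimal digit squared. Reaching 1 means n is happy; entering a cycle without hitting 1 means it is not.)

900 → 9² + 0² + 0² = 81
81 → 8² + 1² = 65
65 → 6² + 5² = 61
61 → 6² + 1² = 37
37 → 3² + 7² = 58
58 → 5² + 8² = 89
89 → 8² + 9² = 145
145 → 1² + 4² + 5² = 42
42 → 4² + 2² = 20
20 → 2² + 0² = 4
4 → 4² = 16
16 → 1² + 6² = 37  — 37 already seen; the sequence cycles without reaching 1.

not happy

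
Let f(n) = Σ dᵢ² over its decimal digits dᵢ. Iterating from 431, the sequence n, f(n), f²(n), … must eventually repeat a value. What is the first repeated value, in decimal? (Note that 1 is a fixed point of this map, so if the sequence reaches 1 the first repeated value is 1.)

431 → 4² + 3² + 1² = 26
26 → 2² + 6² = 40
40 → 4² + 0² = 16
16 → 1² + 6² = 37
37 → 3² + 7² = 58
58 → 5² + 8² = 89
89 → 8² + 9² = 145
145 → 1² + 4² + 5² = 42
42 → 4² + 2² = 20
20 → 2² + 0² = 4
4 → 4² = 16  — 16 already appeared earlier.

16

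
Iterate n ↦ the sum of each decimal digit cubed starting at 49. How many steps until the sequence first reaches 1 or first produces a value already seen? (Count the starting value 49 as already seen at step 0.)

5

49 → 793
793 → 1099
1099 → 1459
1459 → 919
919 → 1459  — 1459 repeats.
That took 5 steps.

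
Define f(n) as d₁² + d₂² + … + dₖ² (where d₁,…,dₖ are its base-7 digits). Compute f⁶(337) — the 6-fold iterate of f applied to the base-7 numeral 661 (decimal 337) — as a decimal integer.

37

337 = (6,6,1)_7 → 73
73 = (1,3,3)_7 → 19
19 = (2,5)_7 → 29
29 = (4,1)_7 → 17
17 = (2,3)_7 → 13
13 = (1,6)_7 → 37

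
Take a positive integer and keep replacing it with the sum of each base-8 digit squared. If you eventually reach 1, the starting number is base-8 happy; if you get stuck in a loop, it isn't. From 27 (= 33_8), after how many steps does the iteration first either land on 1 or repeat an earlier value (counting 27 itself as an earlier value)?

3

27 = (3,3)_8 → 3² + 3² = 18
18 = (2,2)_8 → 2² + 2² = 8
8 = (1,0)_8 → 1² + 0² = 1  — reached 1.
That took 3 steps.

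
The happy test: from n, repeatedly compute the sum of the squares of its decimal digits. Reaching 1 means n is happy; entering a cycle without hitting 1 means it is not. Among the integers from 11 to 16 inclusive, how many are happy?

1

11: 11 → 2 → 4 → 16 → 37 → 58 → 89 → 145 → 42 → 20 → 4  (repeats 4)
12: 12 → 5 → 25 → 29 → 85 → 89 → 145 → 42 → 20 → 4 → 16 → 37 → 58 → 89  (repeats 89)
13: 13 → 10 → 1  (reaches 1)
14: 14 → 17 → 50 → 25 → 29 → 85 → 89 → 145 → 42 → 20 → 4 → 16 → 37 → 58 → 89  (repeats 89)
15: 15 → 26 → 40 → 16 → 37 → 58 → 89 → 145 → 42 → 20 → 4 → 16  (repeats 16)
16: 16 → 37 → 58 → 89 → 145 → 42 → 20 → 4 → 16  (repeats 16)
happy: 13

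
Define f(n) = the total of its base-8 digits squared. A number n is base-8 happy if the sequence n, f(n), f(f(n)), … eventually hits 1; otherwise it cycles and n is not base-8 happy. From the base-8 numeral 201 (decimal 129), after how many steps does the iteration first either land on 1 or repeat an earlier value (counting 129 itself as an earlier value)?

4

129 = (2,0,1)_8 → 2² + 0² + 1² = 5
5 = (5)_8 → 5² = 25
25 = (3,1)_8 → 3² + 1² = 10
10 = (1,2)_8 → 1² + 2² = 5  — 5 repeats.
That took 4 steps.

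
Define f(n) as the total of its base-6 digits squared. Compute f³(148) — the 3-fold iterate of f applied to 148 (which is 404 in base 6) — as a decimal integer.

41

148 = (4,0,4)_6 → 4² + 0² + 4² = 16 + 0 + 16 = 32
32 = (5,2)_6 → 5² + 2² = 25 + 4 = 29
29 = (4,5)_6 → 4² + 5² = 16 + 25 = 41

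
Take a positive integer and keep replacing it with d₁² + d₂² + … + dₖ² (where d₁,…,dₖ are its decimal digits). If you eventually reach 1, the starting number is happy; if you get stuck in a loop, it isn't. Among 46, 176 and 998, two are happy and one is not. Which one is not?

46

46: 46 → 52 → 29 → 85 → 89 → 145 → 42 → 20 → 4 → 16 → 37 → 58 → 89  — repeats 89 (not happy)
176: 176 → 86 → 100 → 1  — reaches 1 (happy)
998: 998 → 226 → 44 → 32 → 13 → 10 → 1  — reaches 1 (happy)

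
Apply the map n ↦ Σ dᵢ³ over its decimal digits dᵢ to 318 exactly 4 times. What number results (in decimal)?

81

318 → 3³ + 1³ + 8³ = 27 + 1 + 512 = 540
540 → 5³ + 4³ + 0³ = 125 + 64 + 0 = 189
189 → 1³ + 8³ + 9³ = 1 + 512 + 729 = 1242
1242 → 1³ + 2³ + 4³ + 2³ = 1 + 8 + 64 + 8 = 81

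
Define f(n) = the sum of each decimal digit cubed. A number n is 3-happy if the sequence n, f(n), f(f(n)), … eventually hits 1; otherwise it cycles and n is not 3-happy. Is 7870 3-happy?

7870 → 7³ + 8³ + 7³ + 0³ = 1198
1198 → 1³ + 1³ + 9³ + 8³ = 1243
1243 → 1³ + 2³ + 4³ + 3³ = 100
100 → 1³ + 0³ + 0³ = 1  — reached 1.

3-happy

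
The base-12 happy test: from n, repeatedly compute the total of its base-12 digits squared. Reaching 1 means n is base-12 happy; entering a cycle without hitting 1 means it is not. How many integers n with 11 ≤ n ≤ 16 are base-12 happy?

11: 11 → 121 → 101 → 89 → 74 → 40 → 25 → 5 → 25  (repeats 25)
12: 12 → 1  (reaches 1)
13: 13 → 2 → 4 → 16 → 17 → 26 → 8 → 64 → 41 → 34 → 104 → 128 → 164 → 66 → 61 → 26  (repeats 26)
14: 14 → 5 → 25 → 5  (repeats 5)
15: 15 → 10 → 100 → 80 → 100  (repeats 100)
16: 16 → 17 → 26 → 8 → 64 → 41 → 34 → 104 → 128 → 164 → 66 → 61 → 26  (repeats 26)
base-12 happy: 12

1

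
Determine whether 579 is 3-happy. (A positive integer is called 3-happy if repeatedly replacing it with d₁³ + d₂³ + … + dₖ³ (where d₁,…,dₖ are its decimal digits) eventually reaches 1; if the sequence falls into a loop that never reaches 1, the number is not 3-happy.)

579 → 5³ + 7³ + 9³ = 125 + 343 + 729 = 1197
1197 → 1³ + 1³ + 9³ + 7³ = 1 + 1 + 729 + 343 = 1074
1074 → 1³ + 0³ + 7³ + 4³ = 1 + 0 + 343 + 64 = 408
408 → 4³ + 0³ + 8³ = 64 + 0 + 512 = 576
576 → 5³ + 7³ + 6³ = 125 + 343 + 216 = 684
684 → 6³ + 8³ + 4³ = 216 + 512 + 64 = 792
792 → 7³ + 9³ + 2³ = 343 + 729 + 8 = 1080
1080 → 1³ + 0³ + 8³ + 0³ = 1 + 0 + 512 + 0 = 513
513 → 5³ + 1³ + 3³ = 125 + 1 + 27 = 153
153 → 1³ + 5³ + 3³ = 1 + 125 + 27 = 153  — 153 already seen; the sequence cycles without reaching 1.

not 3-happy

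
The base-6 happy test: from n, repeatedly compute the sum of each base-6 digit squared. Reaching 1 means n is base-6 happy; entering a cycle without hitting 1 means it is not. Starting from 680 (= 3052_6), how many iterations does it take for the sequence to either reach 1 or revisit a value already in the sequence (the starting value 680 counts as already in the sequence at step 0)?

680 = (3,0,5,2)_6 → 3² + 0² + 5² + 2² = 9 + 0 + 25 + 4 = 38
38 = (1,0,2)_6 → 1² + 0² + 2² = 1 + 0 + 4 = 5
5 = (5)_6 → 5² = 25
25 = (4,1)_6 → 4² + 1² = 16 + 1 = 17
17 = (2,5)_6 → 2² + 5² = 4 + 25 = 29
29 = (4,5)_6 → 4² + 5² = 16 + 25 = 41
41 = (1,0,5)_6 → 1² + 0² + 5² = 1 + 0 + 25 = 26
26 = (4,2)_6 → 4² + 2² = 16 + 4 = 20
20 = (3,2)_6 → 3² + 2² = 9 + 4 = 13
13 = (2,1)_6 → 2² + 1² = 4 + 1 = 5  — 5 repeats.
That took 10 steps.

10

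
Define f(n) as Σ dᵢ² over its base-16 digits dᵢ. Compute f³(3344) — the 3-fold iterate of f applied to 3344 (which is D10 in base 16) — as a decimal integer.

3344 = (13,1,0)_16 → 170
170 = (10,10)_16 → 200
200 = (12,8)_16 → 208

208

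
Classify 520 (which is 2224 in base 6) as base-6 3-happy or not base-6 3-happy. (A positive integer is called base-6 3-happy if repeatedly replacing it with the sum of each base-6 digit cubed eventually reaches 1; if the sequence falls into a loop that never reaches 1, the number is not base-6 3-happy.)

base-6 3-happy

520 = (2,2,2,4)_6 → 2³ + 2³ + 2³ + 4³ = 88
88 = (2,2,4)_6 → 2³ + 2³ + 4³ = 80
80 = (2,1,2)_6 → 2³ + 1³ + 2³ = 17
17 = (2,5)_6 → 2³ + 5³ = 133
133 = (3,4,1)_6 → 3³ + 4³ + 1³ = 92
92 = (2,3,2)_6 → 2³ + 3³ + 2³ = 43
43 = (1,1,1)_6 → 1³ + 1³ + 1³ = 3
3 = (3)_6 → 3³ = 27
27 = (4,3)_6 → 4³ + 3³ = 91
91 = (2,3,1)_6 → 2³ + 3³ + 1³ = 36
36 = (1,0,0)_6 → 1³ + 0³ + 0³ = 1  — reached 1.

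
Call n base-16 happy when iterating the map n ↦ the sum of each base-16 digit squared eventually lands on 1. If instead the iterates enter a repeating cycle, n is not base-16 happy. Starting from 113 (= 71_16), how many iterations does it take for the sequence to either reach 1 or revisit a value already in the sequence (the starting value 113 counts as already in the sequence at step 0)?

113 = (7,1)_16 → 7² + 1² = 50
50 = (3,2)_16 → 3² + 2² = 13
13 = (13)_16 → 13² = 169
169 = (10,9)_16 → 10² + 9² = 181
181 = (11,5)_16 → 11² + 5² = 146
146 = (9,2)_16 → 9² + 2² = 85
85 = (5,5)_16 → 5² + 5² = 50  — 50 repeats.
That took 7 steps.

7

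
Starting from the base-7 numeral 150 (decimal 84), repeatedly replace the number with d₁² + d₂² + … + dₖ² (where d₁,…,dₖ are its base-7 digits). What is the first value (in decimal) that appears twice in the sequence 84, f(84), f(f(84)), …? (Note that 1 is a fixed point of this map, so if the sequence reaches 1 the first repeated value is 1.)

10

84 = (1,5,0)_7 → 1² + 5² + 0² = 1 + 25 + 0 = 26
26 = (3,5)_7 → 3² + 5² = 9 + 25 = 34
34 = (4,6)_7 → 4² + 6² = 16 + 36 = 52
52 = (1,0,3)_7 → 1² + 0² + 3² = 1 + 0 + 9 = 10
10 = (1,3)_7 → 1² + 3² = 1 + 9 = 10  — 10 already appeared earlier.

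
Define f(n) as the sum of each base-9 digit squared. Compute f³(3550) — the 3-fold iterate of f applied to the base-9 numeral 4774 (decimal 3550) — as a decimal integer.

52

3550 = (4,7,7,4)_9 → 4² + 7² + 7² + 4² = 130
130 = (1,5,4)_9 → 1² + 5² + 4² = 42
42 = (4,6)_9 → 4² + 6² = 52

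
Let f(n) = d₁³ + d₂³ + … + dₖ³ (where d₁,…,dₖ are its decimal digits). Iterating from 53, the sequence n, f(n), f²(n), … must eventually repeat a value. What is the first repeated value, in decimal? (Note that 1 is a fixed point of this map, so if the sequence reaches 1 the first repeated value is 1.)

371

53 → 152
152 → 134
134 → 92
92 → 737
737 → 713
713 → 371
371 → 371  — 371 already appeared earlier.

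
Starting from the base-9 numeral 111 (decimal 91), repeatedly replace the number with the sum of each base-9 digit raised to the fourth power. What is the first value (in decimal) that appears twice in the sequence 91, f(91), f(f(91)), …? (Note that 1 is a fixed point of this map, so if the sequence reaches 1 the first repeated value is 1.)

1

91 = (1,1,1)_9 → 1⁴ + 1⁴ + 1⁴ = 3
3 = (3)_9 → 3⁴ = 81
81 = (1,0,0)_9 → 1⁴ + 0⁴ + 0⁴ = 1  — reached the fixed point 1.
1 → 1, so 1 is the first repeated value.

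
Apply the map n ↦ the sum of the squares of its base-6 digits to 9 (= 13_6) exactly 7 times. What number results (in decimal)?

13

9 = (1,3)_6 → 1² + 3² = 10
10 = (1,4)_6 → 1² + 4² = 17
17 = (2,5)_6 → 2² + 5² = 29
29 = (4,5)_6 → 4² + 5² = 41
41 = (1,0,5)_6 → 1² + 0² + 5² = 26
26 = (4,2)_6 → 4² + 2² = 20
20 = (3,2)_6 → 3² + 2² = 13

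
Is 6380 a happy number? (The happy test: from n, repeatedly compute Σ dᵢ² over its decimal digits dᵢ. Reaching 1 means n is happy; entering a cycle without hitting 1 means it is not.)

happy

6380 → 6² + 3² + 8² + 0² = 36 + 9 + 64 + 0 = 109
109 → 1² + 0² + 9² = 1 + 0 + 81 = 82
82 → 8² + 2² = 64 + 4 = 68
68 → 6² + 8² = 36 + 64 = 100
100 → 1² + 0² + 0² = 1 + 0 + 0 = 1  — reached 1.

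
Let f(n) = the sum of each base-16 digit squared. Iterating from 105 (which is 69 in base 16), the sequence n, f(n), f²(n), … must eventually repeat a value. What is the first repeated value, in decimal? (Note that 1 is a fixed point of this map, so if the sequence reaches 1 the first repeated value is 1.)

105 = (6,9)_16 → 6² + 9² = 117
117 = (7,5)_16 → 7² + 5² = 74
74 = (4,10)_16 → 4² + 10² = 116
116 = (7,4)_16 → 7² + 4² = 65
65 = (4,1)_16 → 4² + 1² = 17
17 = (1,1)_16 → 1² + 1² = 2
2 = (2)_16 → 2² = 4
4 = (4)_16 → 4² = 16
16 = (1,0)_16 → 1² + 0² = 1  — reached the fixed point 1.
1 → 1, so 1 is the first repeated value.

1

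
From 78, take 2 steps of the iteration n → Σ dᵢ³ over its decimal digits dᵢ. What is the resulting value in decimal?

762

78 → 7³ + 8³ = 855
855 → 8³ + 5³ + 5³ = 762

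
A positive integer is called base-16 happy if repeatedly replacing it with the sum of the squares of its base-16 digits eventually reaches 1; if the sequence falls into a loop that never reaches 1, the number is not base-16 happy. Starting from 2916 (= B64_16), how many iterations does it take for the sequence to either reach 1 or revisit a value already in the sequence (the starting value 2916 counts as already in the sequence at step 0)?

2916 = (11,6,4)_16 → 11² + 6² + 4² = 173
173 = (10,13)_16 → 10² + 13² = 269
269 = (1,0,13)_16 → 1² + 0² + 13² = 170
170 = (10,10)_16 → 10² + 10² = 200
200 = (12,8)_16 → 12² + 8² = 208
208 = (13,0)_16 → 13² + 0² = 169
169 = (10,9)_16 → 10² + 9² = 181
181 = (11,5)_16 → 11² + 5² = 146
146 = (9,2)_16 → 9² + 2² = 85
85 = (5,5)_16 → 5² + 5² = 50
50 = (3,2)_16 → 3² + 2² = 13
13 = (13)_16 → 13² = 169  — 169 repeats.
That took 12 steps.

12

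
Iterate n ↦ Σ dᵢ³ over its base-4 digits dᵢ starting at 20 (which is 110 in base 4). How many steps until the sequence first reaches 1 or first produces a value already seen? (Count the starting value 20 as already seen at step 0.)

20 = (1,1,0)_4 → 1³ + 1³ + 0³ = 1 + 1 + 0 = 2
2 = (2)_4 → 2³ = 8
8 = (2,0)_4 → 2³ + 0³ = 8 + 0 = 8  — 8 repeats.
That took 3 steps.

3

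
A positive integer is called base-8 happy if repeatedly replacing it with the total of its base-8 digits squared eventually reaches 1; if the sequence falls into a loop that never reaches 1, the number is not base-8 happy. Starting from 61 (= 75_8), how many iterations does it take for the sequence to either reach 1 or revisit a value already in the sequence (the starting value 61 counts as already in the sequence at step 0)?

61 = (7,5)_8 → 7² + 5² = 49 + 25 = 74
74 = (1,1,2)_8 → 1² + 1² + 2² = 1 + 1 + 4 = 6
6 = (6)_8 → 6² = 36
36 = (4,4)_8 → 4² + 4² = 16 + 16 = 32
32 = (4,0)_8 → 4² + 0² = 16 + 0 = 16
16 = (2,0)_8 → 2² + 0² = 4 + 0 = 4
4 = (4)_8 → 4² = 16  — 16 repeats.
That took 7 steps.

7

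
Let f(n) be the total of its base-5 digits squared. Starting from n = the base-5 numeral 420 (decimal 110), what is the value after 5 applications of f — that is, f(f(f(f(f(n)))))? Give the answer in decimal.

16

110 = (4,2,0)_5 → 4² + 2² + 0² = 20
20 = (4,0)_5 → 4² + 0² = 16
16 = (3,1)_5 → 3² + 1² = 10
10 = (2,0)_5 → 2² + 0² = 4
4 = (4)_5 → 4² = 16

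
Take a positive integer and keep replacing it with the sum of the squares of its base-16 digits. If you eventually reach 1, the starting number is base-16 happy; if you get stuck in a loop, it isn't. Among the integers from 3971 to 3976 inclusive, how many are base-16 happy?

4

3971: 3971 → 298 → 105 → 117 → 74 → 116 → 65 → 17 → 2 → 4 → 16 → 1  (reaches 1)
3972: 3972 → 305 → 11 → 121 → 130 → 68 → 32 → 4 → 16 → 1  (reaches 1)
3973: 3973 → 314 → 110 → 232 → 260 → 17 → 2 → 4 → 16 → 1  (reaches 1)
3974: 3974 → 325 → 42 → 104 → 100 → 52 → 25 → 82 → 29 → 170 → 200 → 208 → 169 → 181 → 146 → 85 → 50 → 13 → 169  (repeats 169)
3975: 3975 → 338 → 30 → 197 → 169 → 181 → 146 → 85 → 50 → 13 → 169  (repeats 169)
3976: 3976 → 353 → 38 → 40 → 68 → 32 → 4 → 16 → 1  (reaches 1)
base-16 happy: 3971, 3972, 3973, 3976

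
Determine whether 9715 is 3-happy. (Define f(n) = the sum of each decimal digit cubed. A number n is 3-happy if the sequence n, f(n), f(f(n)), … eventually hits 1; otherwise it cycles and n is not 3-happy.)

3-happy

9715 → 9³ + 7³ + 1³ + 5³ = 729 + 343 + 1 + 125 = 1198
1198 → 1³ + 1³ + 9³ + 8³ = 1 + 1 + 729 + 512 = 1243
1243 → 1³ + 2³ + 4³ + 3³ = 1 + 8 + 64 + 27 = 100
100 → 1³ + 0³ + 0³ = 1 + 0 + 0 = 1  — reached 1.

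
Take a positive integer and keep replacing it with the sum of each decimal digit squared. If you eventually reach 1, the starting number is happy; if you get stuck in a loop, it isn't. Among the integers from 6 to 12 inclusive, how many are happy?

2

6: 6 → 36 → 45 → 41 → 17 → 50 → 25 → 29 → 85 → 89 → 145 → 42 → 20 → 4 → 16 → 37 → 58 → 89  — not happy
7: 7 → 49 → 97 → 130 → 10 → 1  — happy
8: 8 → 64 → 52 → 29 → 85 → 89 → 145 → 42 → 20 → 4 → 16 → 37 → 58 → 89  — not happy
9: 9 → 81 → 65 → 61 → 37 → 58 → 89 → 145 → 42 → 20 → 4 → 16 → 37  — not happy
10: 10 → 1  — happy
11: 11 → 2 → 4 → 16 → 37 → 58 → 89 → 145 → 42 → 20 → 4  — not happy
12: 12 → 5 → 25 → 29 → 85 → 89 → 145 → 42 → 20 → 4 → 16 → 37 → 58 → 89  — not happy
happy: 7, 10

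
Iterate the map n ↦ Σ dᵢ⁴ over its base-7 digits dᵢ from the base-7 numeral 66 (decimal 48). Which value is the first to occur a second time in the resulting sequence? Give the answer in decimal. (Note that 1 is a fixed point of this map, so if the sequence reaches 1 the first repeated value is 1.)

48 = (6,6)_7 → 2592
2592 = (1,0,3,6,2)_7 → 1394
1394 = (4,0,3,1)_7 → 338
338 = (6,6,2)_7 → 2608
2608 = (1,0,4,1,4)_7 → 514
514 = (1,3,3,3)_7 → 244
244 = (4,6,6)_7 → 2848
2848 = (1,1,2,0,6)_7 → 1314
1314 = (3,5,5,5)_7 → 1956
1956 = (5,4,6,3)_7 → 2258
2258 = (6,4,0,4)_7 → 1808
1808 = (5,1,6,2)_7 → 1938
1938 = (5,4,3,6)_7 → 2258  — 2258 already appeared earlier.

2258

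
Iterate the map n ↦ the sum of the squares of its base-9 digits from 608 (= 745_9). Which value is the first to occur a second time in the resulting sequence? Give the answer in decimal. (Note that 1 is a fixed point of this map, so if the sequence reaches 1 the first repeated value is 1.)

608 = (7,4,5)_9 → 7² + 4² + 5² = 49 + 16 + 25 = 90
90 = (1,1,0)_9 → 1² + 1² + 0² = 1 + 1 + 0 = 2
2 = (2)_9 → 2² = 4
4 = (4)_9 → 4² = 16
16 = (1,7)_9 → 1² + 7² = 1 + 49 = 50
50 = (5,5)_9 → 5² + 5² = 25 + 25 = 50  — 50 already appeared earlier.

50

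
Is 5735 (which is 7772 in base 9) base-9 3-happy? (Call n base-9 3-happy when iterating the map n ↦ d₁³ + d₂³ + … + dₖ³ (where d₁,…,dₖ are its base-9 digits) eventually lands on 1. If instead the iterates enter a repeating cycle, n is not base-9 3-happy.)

base-9 3-happy

5735 = (7,7,7,2)_9 → 7³ + 7³ + 7³ + 2³ = 343 + 343 + 343 + 8 = 1037
1037 = (1,3,7,2)_9 → 1³ + 3³ + 7³ + 2³ = 1 + 27 + 343 + 8 = 379
379 = (4,6,1)_9 → 4³ + 6³ + 1³ = 64 + 216 + 1 = 281
281 = (3,4,2)_9 → 3³ + 4³ + 2³ = 27 + 64 + 8 = 99
99 = (1,2,0)_9 → 1³ + 2³ + 0³ = 1 + 8 + 0 = 9
9 = (1,0)_9 → 1³ + 0³ = 1 + 0 = 1  — reached 1.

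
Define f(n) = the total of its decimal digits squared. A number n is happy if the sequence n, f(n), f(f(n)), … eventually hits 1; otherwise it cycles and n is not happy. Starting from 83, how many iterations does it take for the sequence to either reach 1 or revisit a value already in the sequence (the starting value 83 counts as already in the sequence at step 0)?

10

83 → 73
73 → 58
58 → 89
89 → 145
145 → 42
42 → 20
20 → 4
4 → 16
16 → 37
37 → 58  — 58 repeats.
That took 10 steps.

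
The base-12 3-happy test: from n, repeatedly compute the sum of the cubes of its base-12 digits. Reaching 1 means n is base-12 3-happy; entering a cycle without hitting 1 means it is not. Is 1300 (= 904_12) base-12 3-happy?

not base-12 3-happy

1300 = (9,0,4)_12 → 9³ + 0³ + 4³ = 729 + 0 + 64 = 793
793 = (5,6,1)_12 → 5³ + 6³ + 1³ = 125 + 216 + 1 = 342
342 = (2,4,6)_12 → 2³ + 4³ + 6³ = 8 + 64 + 216 = 288
288 = (2,0,0)_12 → 2³ + 0³ + 0³ = 8 + 0 + 0 = 8
8 = (8)_12 → 8³ = 512
512 = (3,6,8)_12 → 3³ + 6³ + 8³ = 27 + 216 + 512 = 755
755 = (5,2,11)_12 → 5³ + 2³ + 11³ = 125 + 8 + 1331 = 1464
1464 = (10,2,0)_12 → 10³ + 2³ + 0³ = 1000 + 8 + 0 = 1008
1008 = (7,0,0)_12 → 7³ + 0³ + 0³ = 343 + 0 + 0 = 343
343 = (2,4,7)_12 → 2³ + 4³ + 7³ = 8 + 64 + 343 = 415
415 = (2,10,7)_12 → 2³ + 10³ + 7³ = 8 + 1000 + 343 = 1351
1351 = (9,4,7)_12 → 9³ + 4³ + 7³ = 729 + 64 + 343 = 1136
1136 = (7,10,8)_12 → 7³ + 10³ + 8³ = 343 + 1000 + 512 = 1855
1855 = (1,0,10,7)_12 → 1³ + 0³ + 10³ + 7³ = 1 + 0 + 1000 + 343 = 1344
1344 = (9,4,0)_12 → 9³ + 4³ + 0³ = 729 + 64 + 0 = 793  — 793 already seen; the sequence cycles without reaching 1.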